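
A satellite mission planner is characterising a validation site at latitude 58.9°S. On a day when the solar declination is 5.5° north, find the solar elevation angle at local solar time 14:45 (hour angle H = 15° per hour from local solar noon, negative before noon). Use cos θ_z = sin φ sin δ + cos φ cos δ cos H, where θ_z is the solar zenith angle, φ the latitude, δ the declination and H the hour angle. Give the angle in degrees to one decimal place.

Hour angle H = 15° × (14.75 − 12) = 41.25°.
With φ = -58.9°, δ = 5.5°, H = 41.25°: sin φ sin δ = -0.0821, cos φ cos δ cos H = 0.3866, so cos θ_z = 0.3045.
θ_z = arccos(0.3045) = 72.27°, so the elevation is 90° − 72.27° = 17.73°.

17.7°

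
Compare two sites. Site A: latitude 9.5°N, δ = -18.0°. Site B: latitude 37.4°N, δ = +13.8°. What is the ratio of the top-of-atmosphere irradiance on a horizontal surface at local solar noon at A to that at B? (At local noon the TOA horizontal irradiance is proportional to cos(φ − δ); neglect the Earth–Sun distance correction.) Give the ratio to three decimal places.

A: cos θ_z = cos(9.5° − (-18.0°)) = 0.8870.
B: cos θ_z = cos(37.4° − (13.8°)) = 0.9164.
Ratio A/B = 0.8870 / 0.9164 = 0.9679.

0.968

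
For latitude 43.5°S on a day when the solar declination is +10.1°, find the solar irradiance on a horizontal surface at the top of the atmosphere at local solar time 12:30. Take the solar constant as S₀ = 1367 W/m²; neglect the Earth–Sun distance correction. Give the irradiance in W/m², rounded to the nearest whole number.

Hour angle H = 15° × (12.5 − 12) = 7.50°.
cos θ_z = sin(-43.5°) sin(10.1°) + cos(-43.5°) cos(10.1°) cos(7.50°) = -0.1207 + 0.7080 = 0.5873.
Top-of-atmosphere irradiance = S₀ cos θ_z = 1367 × 0.5873 = 802.84 W/m².

803 W/m²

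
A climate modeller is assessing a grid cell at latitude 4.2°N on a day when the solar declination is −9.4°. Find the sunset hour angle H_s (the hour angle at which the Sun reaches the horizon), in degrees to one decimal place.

cos H_s = −tan(4.2°) · tan(-9.4°) = 0.0122, so H_s = arccos(0.0122) = 89.30°.

89.3°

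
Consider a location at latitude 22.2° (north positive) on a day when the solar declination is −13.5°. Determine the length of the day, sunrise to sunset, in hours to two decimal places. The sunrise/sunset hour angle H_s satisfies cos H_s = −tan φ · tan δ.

cos H_s = −tan(22.2°) · tan(-13.5°) = 0.0980, so H_s = arccos(0.0980) = 84.38°.
Day length = 2 H_s / 15° h⁻¹ = 168.76° / 15 = 11.251 h.

11.25 hours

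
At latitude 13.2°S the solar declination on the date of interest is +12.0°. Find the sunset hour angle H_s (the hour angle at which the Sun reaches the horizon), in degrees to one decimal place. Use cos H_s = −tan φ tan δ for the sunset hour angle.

cos H_s = −tan(-13.2°) · tan(12.0°) = 0.0499, so H_s = arccos(0.0499) = 87.14°.

87.1°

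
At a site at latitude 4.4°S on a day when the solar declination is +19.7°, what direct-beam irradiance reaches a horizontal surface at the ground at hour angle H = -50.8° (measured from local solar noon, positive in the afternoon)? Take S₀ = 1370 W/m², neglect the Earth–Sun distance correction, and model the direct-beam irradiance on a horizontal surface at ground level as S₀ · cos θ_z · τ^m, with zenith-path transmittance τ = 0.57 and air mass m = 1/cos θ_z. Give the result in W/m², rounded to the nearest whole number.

289 W/m²

cos θ_z = sin(-4.4°) sin(19.7°) + cos(-4.4°) cos(19.7°) cos(-50.80°) = -0.0259 + 0.5933 = 0.5674.
Air mass m = 1/cos θ_z = 1/0.5674 = 1.762; τ^m = 0.57^1.762 = 0.3714.
Surface direct beam = 1370 × 0.5674 × 0.3714 = 288.70 W/m².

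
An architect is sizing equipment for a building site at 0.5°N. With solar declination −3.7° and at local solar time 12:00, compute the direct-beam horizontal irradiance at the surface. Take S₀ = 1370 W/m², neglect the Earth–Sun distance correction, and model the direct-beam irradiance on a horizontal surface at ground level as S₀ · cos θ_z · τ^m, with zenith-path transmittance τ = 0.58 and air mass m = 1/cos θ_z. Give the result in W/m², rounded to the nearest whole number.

Hour angle H = 15° × (12 − 12) = 0.00°.
cos θ_z = sin(0.5°) sin(-3.7°) + cos(0.5°) cos(-3.7°) cos(0.00°) = -0.0006 + 0.9979 = 0.9973.
Air mass m = 1/cos θ_z = 1/0.9973 = 1.003; τ^m = 0.58^1.003 = 0.5791.
Surface direct beam = 1370 × 0.9973 × 0.5791 = 791.22 W/m².

791 W/m²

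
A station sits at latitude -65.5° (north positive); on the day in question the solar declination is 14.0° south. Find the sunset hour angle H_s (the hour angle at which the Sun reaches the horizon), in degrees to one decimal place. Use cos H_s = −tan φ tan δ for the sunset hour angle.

The sunset hour angle satisfies cos H_s = −tan φ tan δ = -0.5471, giving H_s = 123.17°.

123.2°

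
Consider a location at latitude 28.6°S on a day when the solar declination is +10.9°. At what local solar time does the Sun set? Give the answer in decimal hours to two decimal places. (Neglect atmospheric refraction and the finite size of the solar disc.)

−tan φ tan δ = −(-0.5452)(0.1926) = 0.1050; H_s = arccos(0.1050) = 83.97°.
Sunset is at 12 + H_s/15 = 12 + 5.598 = 17.598 h local solar time.

17.60 h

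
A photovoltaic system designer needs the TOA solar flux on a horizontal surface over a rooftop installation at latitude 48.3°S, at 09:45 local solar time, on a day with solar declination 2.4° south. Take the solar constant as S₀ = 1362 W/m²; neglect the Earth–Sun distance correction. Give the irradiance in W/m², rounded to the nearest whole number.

795 W/m²

Hour angle H = 15° × (9.75 − 12) = -33.75°.
With φ = -48.3°, δ = -2.4°, H = -33.75°: sin φ sin δ = 0.0313, cos φ cos δ cos H = 0.5526, so cos θ_z = 0.5839.
Top-of-atmosphere irradiance = S₀ cos θ_z = 1362 × 0.5839 = 795.27 W/m².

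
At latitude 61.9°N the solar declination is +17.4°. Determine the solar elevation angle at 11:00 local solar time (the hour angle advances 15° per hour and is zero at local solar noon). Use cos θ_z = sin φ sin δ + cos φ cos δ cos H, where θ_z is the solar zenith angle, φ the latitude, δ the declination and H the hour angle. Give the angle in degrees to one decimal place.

44.3°

Hour angle H = 15° × (11 − 12) = -15.00°.
With φ = 61.9°, δ = 17.4°, H = -15.00°: sin φ sin δ = 0.2638, cos φ cos δ cos H = 0.4341, so cos θ_z = 0.6979.
θ_z = arccos(0.6979) = 45.74°, so the elevation is 90° − 45.74° = 44.26°.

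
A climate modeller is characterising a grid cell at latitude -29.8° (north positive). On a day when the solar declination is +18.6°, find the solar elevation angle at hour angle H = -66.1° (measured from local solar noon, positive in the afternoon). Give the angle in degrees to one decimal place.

cos θ_z = sin φ sin δ + cos φ cos δ cos H = (-0.4970)(0.3190) + (0.8678)(0.9478)(0.4051) = 0.1747.
θ_z = arccos(0.1747) = 79.94°, so the elevation is 90° − 79.94° = 10.06°.

10.1°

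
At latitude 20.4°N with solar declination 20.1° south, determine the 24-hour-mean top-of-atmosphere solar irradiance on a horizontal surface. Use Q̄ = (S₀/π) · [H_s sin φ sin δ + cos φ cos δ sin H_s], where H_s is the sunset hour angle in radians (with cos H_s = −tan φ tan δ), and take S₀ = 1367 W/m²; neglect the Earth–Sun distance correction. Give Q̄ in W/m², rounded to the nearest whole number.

305 W/m²

cos H_s = −tan(20.4°) · tan(-20.1°) = 0.1361, so H_s = arccos(0.1361) = 82.18°. In radians, H_s = 1.4343.
H_s sin φ sin δ = 1.4343 × 0.3486 × -0.3437 = -0.1718.
cos φ cos δ sin H_s = 0.9373 × 0.9391 × 0.9907 = 0.8720.
Q̄ = (1367/π) × (-0.1718 + 0.8720) = 435.13 × 0.7002 = 304.68 W/m².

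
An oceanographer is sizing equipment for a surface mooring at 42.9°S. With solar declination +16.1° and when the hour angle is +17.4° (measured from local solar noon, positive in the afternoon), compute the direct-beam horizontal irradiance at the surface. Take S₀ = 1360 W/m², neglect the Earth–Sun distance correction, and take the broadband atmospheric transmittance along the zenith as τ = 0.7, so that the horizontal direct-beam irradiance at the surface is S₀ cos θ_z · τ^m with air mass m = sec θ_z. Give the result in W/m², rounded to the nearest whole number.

cos θ_z = sin φ sin δ + cos φ cos δ cos H = (-0.6807)(0.2773) + (0.7325)(0.9608)(0.9542) = 0.4828.
Air mass m = 1/cos θ_z = 1/0.4828 = 2.071; τ^m = 0.7^2.071 = 0.4777.
Surface direct beam = 1360 × 0.4828 × 0.4777 = 313.66 W/m².

314 W/m²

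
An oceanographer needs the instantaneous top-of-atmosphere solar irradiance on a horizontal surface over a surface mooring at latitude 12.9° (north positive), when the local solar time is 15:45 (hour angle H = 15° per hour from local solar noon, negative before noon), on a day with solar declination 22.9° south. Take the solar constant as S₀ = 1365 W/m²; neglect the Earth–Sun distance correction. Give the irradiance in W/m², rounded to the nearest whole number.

562 W/m²

Hour angle H = 15° × (15.75 − 12) = 56.25°.
With φ = 12.9°, δ = -22.9°, H = 56.25°: sin φ sin δ = -0.0869, cos φ cos δ cos H = 0.4989, so cos θ_z = 0.4120.
Top-of-atmosphere irradiance = S₀ cos θ_z = 1365 × 0.4120 = 562.38 W/m².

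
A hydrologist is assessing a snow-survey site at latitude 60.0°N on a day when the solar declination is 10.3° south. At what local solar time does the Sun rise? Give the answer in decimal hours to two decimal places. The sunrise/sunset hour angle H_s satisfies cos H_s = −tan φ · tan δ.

7.22 h

cos H_s = −tan(60.0°) · tan(-10.3°) = 0.3148, so H_s = arccos(0.3148) = 71.65°.
Sunrise is at 12 − H_s/15 = 12 − 4.777 = 7.223 h local solar time.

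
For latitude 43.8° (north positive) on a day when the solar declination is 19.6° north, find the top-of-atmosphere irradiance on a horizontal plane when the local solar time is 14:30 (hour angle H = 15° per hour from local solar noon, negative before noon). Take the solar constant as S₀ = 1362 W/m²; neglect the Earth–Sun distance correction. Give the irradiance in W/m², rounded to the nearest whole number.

1051 W/m²

Hour angle H = 15° × (14.5 − 12) = 37.50°.
With φ = 43.8°, δ = 19.6°, H = 37.50°: sin φ sin δ = 0.2322, cos φ cos δ cos H = 0.5394, so cos θ_z = 0.7716.
Top-of-atmosphere irradiance = S₀ cos θ_z = 1362 × 0.7716 = 1050.92 W/m².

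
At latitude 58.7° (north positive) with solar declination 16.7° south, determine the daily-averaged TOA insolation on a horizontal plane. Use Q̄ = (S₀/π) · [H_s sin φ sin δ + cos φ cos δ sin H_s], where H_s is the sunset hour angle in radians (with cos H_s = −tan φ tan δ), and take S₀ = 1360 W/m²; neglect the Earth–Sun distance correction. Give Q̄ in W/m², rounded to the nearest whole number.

The sunset hour angle satisfies cos H_s = −tan φ tan δ = 0.4934, giving H_s = 60.44°. In radians, H_s = 1.0549.
H_s sin φ sin δ = 1.0549 × 0.8545 × -0.2874 = -0.2591.
cos φ cos δ sin H_s = 0.5195 × 0.9578 × 0.8699 = 0.4328.
Q̄ = (1360/π) × (-0.2591 + 0.4328) = 432.90 × 0.1737 = 75.19 W/m².

75 W/m²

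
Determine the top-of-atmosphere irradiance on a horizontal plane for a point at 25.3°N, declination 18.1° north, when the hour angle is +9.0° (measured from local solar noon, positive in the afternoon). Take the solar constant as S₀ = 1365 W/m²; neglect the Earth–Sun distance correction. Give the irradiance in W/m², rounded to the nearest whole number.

1340 W/m²

cos θ_z = sin φ sin δ + cos φ cos δ cos H = (0.4274)(0.3107) + (0.9041)(0.9505)(0.9877) = 0.9816.
Top-of-atmosphere irradiance = S₀ cos θ_z = 1365 × 0.9816 = 1339.88 W/m².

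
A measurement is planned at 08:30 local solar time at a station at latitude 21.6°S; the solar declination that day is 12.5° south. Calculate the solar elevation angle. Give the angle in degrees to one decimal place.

39.2°

Hour angle H = 15° × (8.5 − 12) = -52.50°.
cos θ_z = sin φ sin δ + cos φ cos δ cos H = (-0.3681)(-0.2164) + (0.9298)(0.9763)(0.6088) = 0.6323.
θ_z = arccos(0.6323) = 50.78°, so the elevation is 90° − 50.78° = 39.22°.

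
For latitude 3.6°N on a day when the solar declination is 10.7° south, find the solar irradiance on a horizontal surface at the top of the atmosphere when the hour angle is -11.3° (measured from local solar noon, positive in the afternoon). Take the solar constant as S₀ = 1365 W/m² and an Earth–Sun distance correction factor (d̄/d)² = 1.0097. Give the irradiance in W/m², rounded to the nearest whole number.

1309 W/m²

cos θ_z = sin φ sin δ + cos φ cos δ cos H = (0.0628)(-0.1857) + (0.9980)(0.9826)(0.9806) = 0.9499.
Top-of-atmosphere irradiance = S₀ (d̄/d)² cos θ_z = 1365 × 1.0097 × 0.9499 = 1309.19 W/m².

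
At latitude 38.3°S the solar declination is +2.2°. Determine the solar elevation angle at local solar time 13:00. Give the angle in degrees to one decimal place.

47.2°

Hour angle H = 15° × (13 − 12) = 15.00°.
cos θ_z = sin(-38.3°) sin(2.2°) + cos(-38.3°) cos(2.2°) cos(15.00°) = -0.0238 + 0.7575 = 0.7337.
θ_z = arccos(0.7337) = 42.80°, so the elevation is 90° − 42.80° = 47.20°.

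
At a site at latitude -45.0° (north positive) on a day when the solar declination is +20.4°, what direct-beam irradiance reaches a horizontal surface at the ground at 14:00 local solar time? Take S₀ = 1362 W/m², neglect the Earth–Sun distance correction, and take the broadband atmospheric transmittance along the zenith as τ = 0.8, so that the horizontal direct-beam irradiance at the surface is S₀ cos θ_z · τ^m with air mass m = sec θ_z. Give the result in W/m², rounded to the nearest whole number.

226 W/m²

Hour angle H = 15° × (14 − 12) = 30.00°.
With φ = -45.0°, δ = 20.4°, H = 30.00°: sin φ sin δ = -0.2465, cos φ cos δ cos H = 0.5740, so cos θ_z = 0.3275.
Air mass m = 1/cos θ_z = 1/0.3275 = 3.053; τ^m = 0.8^3.053 = 0.5060.
Surface direct beam = 1362 × 0.3275 × 0.5060 = 225.70 W/m².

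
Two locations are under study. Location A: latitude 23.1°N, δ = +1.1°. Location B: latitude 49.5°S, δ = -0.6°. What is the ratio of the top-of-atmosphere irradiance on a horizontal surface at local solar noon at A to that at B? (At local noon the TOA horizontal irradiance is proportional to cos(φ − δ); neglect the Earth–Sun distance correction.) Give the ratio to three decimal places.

1.410

A: cos θ_z = cos(23.1° − (1.1°)) = 0.9272.
B: cos θ_z = cos(-49.5° − (-0.6°)) = 0.6574.
Ratio A/B = 0.9272 / 0.6574 = 1.4104.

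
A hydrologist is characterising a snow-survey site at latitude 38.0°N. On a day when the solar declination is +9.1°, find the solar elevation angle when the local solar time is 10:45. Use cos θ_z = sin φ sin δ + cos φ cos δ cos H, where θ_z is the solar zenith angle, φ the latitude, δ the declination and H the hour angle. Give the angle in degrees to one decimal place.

Hour angle H = 15° × (10.75 − 12) = -18.75°.
With φ = 38.0°, δ = 9.1°, H = -18.75°: sin φ sin δ = 0.0974, cos φ cos δ cos H = 0.7368, so cos θ_z = 0.8342.
θ_z = arccos(0.8342) = 33.47°, so the elevation is 90° − 33.47° = 56.53°.

56.5°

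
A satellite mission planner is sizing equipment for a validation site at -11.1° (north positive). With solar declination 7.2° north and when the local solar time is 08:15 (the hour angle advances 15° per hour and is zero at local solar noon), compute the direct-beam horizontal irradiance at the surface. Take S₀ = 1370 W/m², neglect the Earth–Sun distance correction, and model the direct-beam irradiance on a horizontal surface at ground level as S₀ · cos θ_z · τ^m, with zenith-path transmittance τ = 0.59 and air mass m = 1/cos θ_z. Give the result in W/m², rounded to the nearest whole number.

Hour angle H = 15° × (8.25 − 12) = -56.25°.
cos θ_z = sin(-11.1°) sin(7.2°) + cos(-11.1°) cos(7.2°) cos(-56.25°) = -0.0241 + 0.5409 = 0.5168.
Air mass m = 1/cos θ_z = 1/0.5168 = 1.935; τ^m = 0.59^1.935 = 0.3602.
Surface direct beam = 1370 × 0.5168 × 0.3602 = 255.03 W/m².

255 W/m²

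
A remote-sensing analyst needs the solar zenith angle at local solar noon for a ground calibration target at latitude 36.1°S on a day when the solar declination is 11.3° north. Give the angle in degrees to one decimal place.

At local solar noon the hour angle is zero, so the zenith angle is |φ − δ| = |-36.1° − (11.3°)| = 47.4°.

47.4°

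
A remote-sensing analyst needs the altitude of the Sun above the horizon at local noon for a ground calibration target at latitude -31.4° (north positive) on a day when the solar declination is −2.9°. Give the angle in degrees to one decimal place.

At local solar noon the hour angle is zero, so the elevation is 90° − |φ − δ| = 90° − |-31.4° − (-2.9°)| = 90° − 28.5° = 61.5°.

61.5°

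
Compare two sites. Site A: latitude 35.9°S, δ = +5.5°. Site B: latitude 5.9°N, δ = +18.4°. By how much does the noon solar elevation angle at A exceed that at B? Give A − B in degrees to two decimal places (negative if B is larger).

-28.90°

A: 90° − |-35.9 − (5.5)| = 48.60°.
B: 90° − |5.9 − (18.4)| = 77.50°.
A − B = 48.60 − 77.50 = -28.90°.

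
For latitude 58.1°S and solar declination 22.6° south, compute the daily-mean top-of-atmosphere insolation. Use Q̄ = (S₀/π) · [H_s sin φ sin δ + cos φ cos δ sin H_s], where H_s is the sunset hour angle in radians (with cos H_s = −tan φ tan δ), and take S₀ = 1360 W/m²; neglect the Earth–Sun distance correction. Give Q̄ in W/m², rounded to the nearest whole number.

482 W/m²

The sunset hour angle satisfies cos H_s = −tan φ tan δ = -0.6687, giving H_s = 131.97°. In radians, H_s = 2.3033.
H_s sin φ sin δ = 2.3033 × -0.8490 × -0.3843 = 0.7515.
cos φ cos δ sin H_s = 0.5284 × 0.9232 × 0.7435 = 0.3627.
Q̄ = (1360/π) × (0.7515 + 0.3627) = 432.90 × 1.1142 = 482.34 W/m².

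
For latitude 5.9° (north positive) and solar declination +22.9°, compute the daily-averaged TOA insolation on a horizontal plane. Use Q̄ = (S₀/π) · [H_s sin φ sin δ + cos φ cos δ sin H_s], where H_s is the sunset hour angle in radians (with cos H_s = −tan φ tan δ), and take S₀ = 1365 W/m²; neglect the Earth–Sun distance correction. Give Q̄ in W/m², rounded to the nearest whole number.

The sunset hour angle satisfies cos H_s = −tan φ tan δ = -0.0437, giving H_s = 92.50°. In radians, H_s = 1.6144.
H_s sin φ sin δ = 1.6144 × 0.1028 × 0.3891 = 0.0646.
cos φ cos δ sin H_s = 0.9947 × 0.9212 × 0.9990 = 0.9154.
Q̄ = (1365/π) × (0.0646 + 0.9154) = 434.49 × 0.9800 = 425.80 W/m².

426 W/m²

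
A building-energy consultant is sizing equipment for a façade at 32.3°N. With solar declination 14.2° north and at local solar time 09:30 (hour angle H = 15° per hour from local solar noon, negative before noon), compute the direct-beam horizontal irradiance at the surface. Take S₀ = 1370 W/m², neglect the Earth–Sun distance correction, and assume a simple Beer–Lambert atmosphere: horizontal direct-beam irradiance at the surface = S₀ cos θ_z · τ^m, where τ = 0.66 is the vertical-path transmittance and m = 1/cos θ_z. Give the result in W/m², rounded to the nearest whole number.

629 W/m²

Hour angle H = 15° × (9.5 − 12) = -37.50°.
cos θ_z = sin(32.3°) sin(14.2°) + cos(32.3°) cos(14.2°) cos(-37.50°) = 0.1311 + 0.6501 = 0.7812.
Air mass m = 1/cos θ_z = 1/0.7812 = 1.280; τ^m = 0.66^1.280 = 0.5875.
Surface direct beam = 1370 × 0.7812 × 0.5875 = 628.77 W/m².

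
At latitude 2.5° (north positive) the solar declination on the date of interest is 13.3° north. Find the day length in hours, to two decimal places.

12.08 hours

−tan φ tan δ = −(0.0437)(0.2364) = -0.0103; H_s = arccos(-0.0103) = 90.59°.
Day length = 2 H_s / 15° h⁻¹ = 181.18° / 15 = 12.079 h.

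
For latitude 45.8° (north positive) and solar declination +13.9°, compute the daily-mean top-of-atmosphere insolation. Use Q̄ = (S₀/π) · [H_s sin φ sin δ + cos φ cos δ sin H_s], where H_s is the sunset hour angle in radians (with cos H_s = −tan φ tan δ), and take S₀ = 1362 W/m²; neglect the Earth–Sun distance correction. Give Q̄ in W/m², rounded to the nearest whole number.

420 W/m²

−tan φ tan δ = −(1.0283)(0.2475) = -0.2545; H_s = arccos(-0.2545) = 104.74°. In radians, H_s = 1.8281.
H_s sin φ sin δ = 1.8281 × 0.7169 × 0.2402 = 0.3148.
cos φ cos δ sin H_s = 0.6972 × 0.9707 × 0.9671 = 0.6545.
Q̄ = (1362/π) × (0.3148 + 0.6545) = 433.54 × 0.9693 = 420.23 W/m².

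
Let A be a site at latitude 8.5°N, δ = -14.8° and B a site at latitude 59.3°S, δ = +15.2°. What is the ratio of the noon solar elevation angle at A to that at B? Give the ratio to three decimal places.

4.303

A: 90° − |8.5 − (-14.8)| = 66.70°.
B: 90° − |-59.3 − (15.2)| = 15.50°.
Ratio A/B = 66.7000 / 15.5000 = 4.3032.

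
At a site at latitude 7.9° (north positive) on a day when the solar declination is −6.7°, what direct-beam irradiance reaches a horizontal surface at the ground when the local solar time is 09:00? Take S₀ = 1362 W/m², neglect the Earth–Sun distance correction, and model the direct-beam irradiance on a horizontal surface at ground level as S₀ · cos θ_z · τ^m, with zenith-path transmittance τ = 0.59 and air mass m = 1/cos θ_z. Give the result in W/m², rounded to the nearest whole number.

Hour angle H = 15° × (9 − 12) = -45.00°.
cos θ_z = sin φ sin δ + cos φ cos δ cos H = (0.1374)(-0.1167) + (0.9905)(0.9932)(0.7071) = 0.6796.
Air mass m = 1/cos θ_z = 1/0.6796 = 1.471; τ^m = 0.59^1.471 = 0.4602.
Surface direct beam = 1362 × 0.6796 × 0.4602 = 425.97 W/m².

426 W/m²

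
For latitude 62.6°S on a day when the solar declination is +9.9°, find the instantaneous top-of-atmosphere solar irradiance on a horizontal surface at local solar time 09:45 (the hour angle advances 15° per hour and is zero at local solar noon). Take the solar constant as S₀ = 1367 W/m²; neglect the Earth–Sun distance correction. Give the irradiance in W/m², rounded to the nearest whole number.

Hour angle H = 15° × (9.75 − 12) = -33.75°.
cos θ_z = sin(-62.6°) sin(9.9°) + cos(-62.6°) cos(9.9°) cos(-33.75°) = -0.1526 + 0.3769 = 0.2243.
Top-of-atmosphere irradiance = S₀ cos θ_z = 1367 × 0.2243 = 306.62 W/m².

307 W/m²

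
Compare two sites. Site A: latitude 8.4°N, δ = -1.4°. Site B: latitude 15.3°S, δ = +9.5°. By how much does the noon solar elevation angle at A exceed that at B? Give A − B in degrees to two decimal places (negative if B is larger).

A: 90° − |8.4 − (-1.4)| = 80.20°.
B: 90° − |-15.3 − (9.5)| = 65.20°.
A − B = 80.20 − 65.20 = 15.00°.

+15.00°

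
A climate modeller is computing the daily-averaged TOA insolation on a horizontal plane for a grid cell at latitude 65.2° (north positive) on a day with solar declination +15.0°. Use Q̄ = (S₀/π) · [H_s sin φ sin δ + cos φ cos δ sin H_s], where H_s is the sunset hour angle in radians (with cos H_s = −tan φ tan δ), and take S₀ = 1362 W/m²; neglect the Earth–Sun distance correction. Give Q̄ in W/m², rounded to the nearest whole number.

cos H_s = −tan(65.2°) · tan(15.0°) = -0.5799, so H_s = arccos(-0.5799) = 125.44°. In radians, H_s = 2.1893.
H_s sin φ sin δ = 2.1893 × 0.9078 × 0.2588 = 0.5144.
cos φ cos δ sin H_s = 0.4195 × 0.9659 × 0.8147 = 0.3301.
Q̄ = (1362/π) × (0.5144 + 0.3301) = 433.54 × 0.8445 = 366.12 W/m².

366 W/m²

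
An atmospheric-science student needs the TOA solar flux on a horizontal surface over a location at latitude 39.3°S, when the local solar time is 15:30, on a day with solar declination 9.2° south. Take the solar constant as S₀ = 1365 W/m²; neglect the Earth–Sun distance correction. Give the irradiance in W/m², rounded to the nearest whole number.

773 W/m²

Hour angle H = 15° × (15.5 − 12) = 52.50°.
With φ = -39.3°, δ = -9.2°, H = 52.50°: sin φ sin δ = 0.1013, cos φ cos δ cos H = 0.4650, so cos θ_z = 0.5663.
Top-of-atmosphere irradiance = S₀ cos θ_z = 1365 × 0.5663 = 773.00 W/m².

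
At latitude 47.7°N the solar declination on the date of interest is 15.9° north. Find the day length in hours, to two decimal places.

14.43 hours

cos H_s = −tan(47.7°) · tan(15.9°) = -0.3131, so H_s = arccos(-0.3131) = 108.25°.
Day length = 2 H_s / 15° h⁻¹ = 216.50° / 15 = 14.433 h.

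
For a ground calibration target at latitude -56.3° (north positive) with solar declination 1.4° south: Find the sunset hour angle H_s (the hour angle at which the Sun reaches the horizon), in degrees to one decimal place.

92.1°

The sunset hour angle satisfies cos H_s = −tan φ tan δ = -0.0366, giving H_s = 92.10°.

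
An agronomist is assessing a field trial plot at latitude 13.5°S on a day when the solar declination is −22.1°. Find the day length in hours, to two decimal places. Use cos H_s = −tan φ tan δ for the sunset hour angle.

12.75 hours

cos H_s = −tan(-13.5°) · tan(-22.1°) = -0.0975, so H_s = arccos(-0.0975) = 95.60°.
Day length = 2 H_s / 15° h⁻¹ = 191.20° / 15 = 12.747 h.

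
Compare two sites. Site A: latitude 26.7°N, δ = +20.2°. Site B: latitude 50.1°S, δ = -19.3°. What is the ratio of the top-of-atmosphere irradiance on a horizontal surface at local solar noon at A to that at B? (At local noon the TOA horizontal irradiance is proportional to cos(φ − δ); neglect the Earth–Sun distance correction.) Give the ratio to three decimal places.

1.157

A: cos θ_z = cos(26.7° − (20.2°)) = 0.9936.
B: cos θ_z = cos(-50.1° − (-19.3°)) = 0.8590.
Ratio A/B = 0.9936 / 0.8590 = 1.1567.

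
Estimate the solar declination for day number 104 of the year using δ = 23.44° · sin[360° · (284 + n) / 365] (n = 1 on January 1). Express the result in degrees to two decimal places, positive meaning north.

360 × (284 + 104) / 365 = 382.685°; sin(382.685°) = 0.3857.
δ = 23.44 × 0.3857 = 9.041° ≈ +9.04°.

+9.04°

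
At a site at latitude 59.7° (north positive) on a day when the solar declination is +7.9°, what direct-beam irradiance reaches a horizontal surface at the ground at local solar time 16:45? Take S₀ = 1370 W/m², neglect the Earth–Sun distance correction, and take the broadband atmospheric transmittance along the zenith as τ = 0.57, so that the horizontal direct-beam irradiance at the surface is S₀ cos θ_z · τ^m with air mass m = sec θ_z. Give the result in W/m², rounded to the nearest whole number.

51 W/m²

Hour angle H = 15° × (16.75 − 12) = 71.25°.
cos θ_z = sin(59.7°) sin(7.9°) + cos(59.7°) cos(7.9°) cos(71.25°) = 0.1187 + 0.1606 = 0.2793.
Air mass m = 1/cos θ_z = 1/0.2793 = 3.580; τ^m = 0.57^3.580 = 0.1337.
Surface direct beam = 1370 × 0.2793 × 0.1337 = 51.16 W/m².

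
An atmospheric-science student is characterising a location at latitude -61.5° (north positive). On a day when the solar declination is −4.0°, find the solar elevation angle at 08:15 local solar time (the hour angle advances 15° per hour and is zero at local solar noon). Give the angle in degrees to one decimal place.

19.0°

Hour angle H = 15° × (8.25 − 12) = -56.25°.
cos θ_z = sin φ sin δ + cos φ cos δ cos H = (-0.8788)(-0.0698) + (0.4772)(0.9976)(0.5556) = 0.3258.
θ_z = arccos(0.3258) = 70.99°, so the elevation is 90° − 70.99° = 19.01°.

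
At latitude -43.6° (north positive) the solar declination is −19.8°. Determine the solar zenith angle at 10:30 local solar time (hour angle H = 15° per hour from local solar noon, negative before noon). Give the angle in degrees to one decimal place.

30.3°

Hour angle H = 15° × (10.5 − 12) = -22.50°.
cos θ_z = sin(-43.6°) sin(-19.8°) + cos(-43.6°) cos(-19.8°) cos(-22.50°) = 0.2336 + 0.6295 = 0.8631.
θ_z = arccos(0.8631) = 30.33°.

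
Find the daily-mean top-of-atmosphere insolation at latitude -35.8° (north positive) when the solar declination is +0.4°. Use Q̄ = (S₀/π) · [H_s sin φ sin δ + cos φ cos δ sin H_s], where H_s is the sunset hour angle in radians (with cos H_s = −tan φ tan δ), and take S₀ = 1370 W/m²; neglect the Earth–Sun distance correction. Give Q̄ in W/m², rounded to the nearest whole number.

−tan φ tan δ = −(-0.7212)(0.0070) = 0.0050; H_s = arccos(0.0050) = 89.71°. In radians, H_s = 1.5657.
H_s sin φ sin δ = 1.5657 × -0.5850 × 0.0070 = -0.0064.
cos φ cos δ sin H_s = 0.8111 × 1.0000 × 1.0000 = 0.8111.
Q̄ = (1370/π) × (-0.0064 + 0.8111) = 436.08 × 0.8047 = 350.91 W/m².

351 W/m²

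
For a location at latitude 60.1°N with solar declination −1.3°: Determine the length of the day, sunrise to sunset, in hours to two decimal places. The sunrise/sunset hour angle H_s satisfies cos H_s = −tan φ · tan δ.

cos H_s = −tan(60.1°) · tan(-1.3°) = 0.0395, so H_s = arccos(0.0395) = 87.74°.
Day length = 2 H_s / 15° h⁻¹ = 175.48° / 15 = 11.699 h.

11.70 hours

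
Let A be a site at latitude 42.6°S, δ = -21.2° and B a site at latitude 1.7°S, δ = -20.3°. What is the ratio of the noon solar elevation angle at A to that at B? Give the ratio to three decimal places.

0.961

A: 90° − |-42.6 − (-21.2)| = 68.60°.
B: 90° − |-1.7 − (-20.3)| = 71.40°.
Ratio A/B = 68.6000 / 71.4000 = 0.9608.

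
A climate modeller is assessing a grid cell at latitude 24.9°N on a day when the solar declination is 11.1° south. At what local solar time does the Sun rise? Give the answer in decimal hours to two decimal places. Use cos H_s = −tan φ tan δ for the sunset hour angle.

6.35 h

cos H_s = −tan(24.9°) · tan(-11.1°) = 0.0911, so H_s = arccos(0.0911) = 84.77°.
Sunrise is at 12 − H_s/15 = 12 − 5.651 = 6.349 h local solar time.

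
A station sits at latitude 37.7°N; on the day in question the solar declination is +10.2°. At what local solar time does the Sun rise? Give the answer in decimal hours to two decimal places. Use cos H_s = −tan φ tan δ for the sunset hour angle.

5.47 h

The sunset hour angle satisfies cos H_s = −tan φ tan δ = -0.1391, giving H_s = 98.00°.
Sunrise is at 12 − H_s/15 = 12 − 6.533 = 5.467 h local solar time.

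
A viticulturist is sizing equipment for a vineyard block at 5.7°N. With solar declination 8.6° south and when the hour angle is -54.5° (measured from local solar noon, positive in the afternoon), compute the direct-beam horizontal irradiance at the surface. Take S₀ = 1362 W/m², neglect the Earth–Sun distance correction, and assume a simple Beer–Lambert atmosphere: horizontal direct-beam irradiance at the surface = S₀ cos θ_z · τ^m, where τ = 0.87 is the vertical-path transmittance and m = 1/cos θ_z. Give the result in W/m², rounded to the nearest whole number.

590 W/m²

cos θ_z = sin(5.7°) sin(-8.6°) + cos(5.7°) cos(-8.6°) cos(-54.50°) = -0.0149 + 0.5713 = 0.5564.
Air mass m = 1/cos θ_z = 1/0.5564 = 1.797; τ^m = 0.87^1.797 = 0.7786.
Surface direct beam = 1362 × 0.5564 × 0.7786 = 590.04 W/m².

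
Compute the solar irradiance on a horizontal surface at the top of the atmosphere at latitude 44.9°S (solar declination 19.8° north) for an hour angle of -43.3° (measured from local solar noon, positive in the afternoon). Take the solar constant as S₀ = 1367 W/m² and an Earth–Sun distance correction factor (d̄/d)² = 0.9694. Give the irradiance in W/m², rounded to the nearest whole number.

With φ = -44.9°, δ = 19.8°, H = -43.30°: sin φ sin δ = -0.2391, cos φ cos δ cos H = 0.4850, so cos θ_z = 0.2459.
Top-of-atmosphere irradiance = S₀ (d̄/d)² cos θ_z = 1367 × 0.9694 × 0.2459 = 325.86 W/m².

326 W/m²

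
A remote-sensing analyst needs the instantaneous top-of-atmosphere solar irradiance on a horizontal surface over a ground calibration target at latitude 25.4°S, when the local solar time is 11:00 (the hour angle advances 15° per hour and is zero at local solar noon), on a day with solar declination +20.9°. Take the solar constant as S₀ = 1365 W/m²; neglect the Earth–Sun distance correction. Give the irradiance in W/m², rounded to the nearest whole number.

904 W/m²

Hour angle H = 15° × (11 − 12) = -15.00°.
cos θ_z = sin(-25.4°) sin(20.9°) + cos(-25.4°) cos(20.9°) cos(-15.00°) = -0.1530 + 0.8151 = 0.6621.
Top-of-atmosphere irradiance = S₀ cos θ_z = 1365 × 0.6621 = 903.77 W/m².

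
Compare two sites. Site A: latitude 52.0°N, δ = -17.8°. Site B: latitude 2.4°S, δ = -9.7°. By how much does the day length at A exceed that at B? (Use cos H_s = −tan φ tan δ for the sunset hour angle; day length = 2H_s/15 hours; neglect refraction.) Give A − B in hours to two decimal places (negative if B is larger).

-3.29 h

A: H_s = arccos(−tan 52.0° · tan -17.8°) = 65.74°, so 2H_s/15 = 8.7653 h.
B: H_s = arccos(−tan -2.4° · tan -9.7°) = 90.41°, so 2H_s/15 = 12.0547 h.
A − B = 8.7653 − 12.0547 = -3.2894 h.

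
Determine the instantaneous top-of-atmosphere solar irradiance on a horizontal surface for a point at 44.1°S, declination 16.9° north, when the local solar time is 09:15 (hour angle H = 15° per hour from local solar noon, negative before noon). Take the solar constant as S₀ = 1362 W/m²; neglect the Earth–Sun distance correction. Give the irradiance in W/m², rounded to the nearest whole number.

428 W/m²

Hour angle H = 15° × (9.25 − 12) = -41.25°.
cos θ_z = sin φ sin δ + cos φ cos δ cos H = (-0.6959)(0.2907) + (0.7181)(0.9568)(0.7518) = 0.3142.
Top-of-atmosphere irradiance = S₀ cos θ_z = 1362 × 0.3142 = 427.94 W/m².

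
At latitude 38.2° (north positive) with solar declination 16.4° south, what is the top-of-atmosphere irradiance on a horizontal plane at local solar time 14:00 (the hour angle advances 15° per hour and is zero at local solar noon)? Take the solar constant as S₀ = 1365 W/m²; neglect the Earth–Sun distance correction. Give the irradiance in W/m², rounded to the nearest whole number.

Hour angle H = 15° × (14 − 12) = 30.00°.
cos θ_z = sin(38.2°) sin(-16.4°) + cos(38.2°) cos(-16.4°) cos(30.00°) = -0.1746 + 0.6529 = 0.4783.
Top-of-atmosphere irradiance = S₀ cos θ_z = 1365 × 0.4783 = 652.88 W/m².

653 W/m²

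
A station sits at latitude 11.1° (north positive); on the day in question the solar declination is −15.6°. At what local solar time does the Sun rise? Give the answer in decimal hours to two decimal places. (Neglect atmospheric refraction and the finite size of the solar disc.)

6.21 h

−tan φ tan δ = −(0.1962)(-0.2792) = 0.0548; H_s = arccos(0.0548) = 86.86°.
Sunrise is at 12 − H_s/15 = 12 − 5.791 = 6.209 h local solar time.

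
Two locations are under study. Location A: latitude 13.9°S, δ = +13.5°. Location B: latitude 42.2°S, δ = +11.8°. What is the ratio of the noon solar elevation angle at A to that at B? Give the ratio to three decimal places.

A: 90° − |-13.9 − (13.5)| = 62.60°.
B: 90° − |-42.2 − (11.8)| = 36.00°.
Ratio A/B = 62.6000 / 36.0000 = 1.7389.

1.739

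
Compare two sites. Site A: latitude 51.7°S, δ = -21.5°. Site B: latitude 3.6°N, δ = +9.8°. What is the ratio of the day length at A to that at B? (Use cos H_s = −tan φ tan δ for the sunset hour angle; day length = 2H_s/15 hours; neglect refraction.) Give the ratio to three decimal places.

1.323

A: H_s = arccos(−tan -51.7° · tan -21.5°) = 119.92°, so 2H_s/15 = 15.9893 h.
B: H_s = arccos(−tan 3.6° · tan 9.8°) = 90.62°, so 2H_s/15 = 12.0827 h.
Ratio A/B = 15.9893 / 12.0827 = 1.3233.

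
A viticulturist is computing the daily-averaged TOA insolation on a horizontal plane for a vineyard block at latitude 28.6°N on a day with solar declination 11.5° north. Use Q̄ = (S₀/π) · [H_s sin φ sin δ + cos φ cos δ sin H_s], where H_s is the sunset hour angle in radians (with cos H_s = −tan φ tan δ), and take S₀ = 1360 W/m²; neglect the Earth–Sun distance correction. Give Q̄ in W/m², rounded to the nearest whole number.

cos H_s = −tan(28.6°) · tan(11.5°) = -0.1109, so H_s = arccos(-0.1109) = 96.37°. In radians, H_s = 1.6820.
H_s sin φ sin δ = 1.6820 × 0.4787 × 0.1994 = 0.1606.
cos φ cos δ sin H_s = 0.8780 × 0.9799 × 0.9938 = 0.8550.
Q̄ = (1360/π) × (0.1606 + 0.8550) = 432.90 × 1.0156 = 439.65 W/m².

440 W/m²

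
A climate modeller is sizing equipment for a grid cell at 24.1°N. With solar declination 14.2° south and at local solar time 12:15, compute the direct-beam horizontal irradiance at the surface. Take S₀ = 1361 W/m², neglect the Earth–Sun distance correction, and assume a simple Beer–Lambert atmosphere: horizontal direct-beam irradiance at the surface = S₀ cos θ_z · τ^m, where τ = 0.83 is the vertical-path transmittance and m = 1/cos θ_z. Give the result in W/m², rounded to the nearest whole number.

Hour angle H = 15° × (12.25 − 12) = 3.75°.
cos θ_z = sin(24.1°) sin(-14.2°) + cos(24.1°) cos(-14.2°) cos(3.75°) = -0.1002 + 0.8830 = 0.7828.
Air mass m = 1/cos θ_z = 1/0.7828 = 1.277; τ^m = 0.83^1.277 = 0.7882.
Surface direct beam = 1361 × 0.7828 × 0.7882 = 839.74 W/m².

840 W/m²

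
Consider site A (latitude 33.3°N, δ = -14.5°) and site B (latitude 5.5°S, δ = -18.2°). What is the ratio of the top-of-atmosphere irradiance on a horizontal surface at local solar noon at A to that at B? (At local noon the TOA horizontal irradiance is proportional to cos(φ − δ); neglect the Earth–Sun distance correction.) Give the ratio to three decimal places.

0.689

A: cos θ_z = cos(33.3° − (-14.5°)) = 0.6717.
B: cos θ_z = cos(-5.5° − (-18.2°)) = 0.9755.
Ratio A/B = 0.6717 / 0.9755 = 0.6886.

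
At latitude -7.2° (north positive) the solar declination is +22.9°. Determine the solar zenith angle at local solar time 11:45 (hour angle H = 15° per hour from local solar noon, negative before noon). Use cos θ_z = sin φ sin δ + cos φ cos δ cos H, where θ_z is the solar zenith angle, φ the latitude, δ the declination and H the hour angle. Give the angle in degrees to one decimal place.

Hour angle H = 15° × (11.75 − 12) = -3.75°.
cos θ_z = sin φ sin δ + cos φ cos δ cos H = (-0.1253)(0.3891) + (0.9921)(0.9212)(0.9979) = 0.8632.
θ_z = arccos(0.8632) = 30.32°.

30.3°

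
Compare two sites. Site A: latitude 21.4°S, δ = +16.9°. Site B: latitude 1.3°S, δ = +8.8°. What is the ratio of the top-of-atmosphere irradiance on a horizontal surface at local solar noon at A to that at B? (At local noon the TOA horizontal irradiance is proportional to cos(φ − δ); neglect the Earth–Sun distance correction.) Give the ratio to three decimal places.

0.797

A: cos θ_z = cos(-21.4° − (16.9°)) = 0.7848.
B: cos θ_z = cos(-1.3° − (8.8°)) = 0.9845.
Ratio A/B = 0.7848 / 0.9845 = 0.7972.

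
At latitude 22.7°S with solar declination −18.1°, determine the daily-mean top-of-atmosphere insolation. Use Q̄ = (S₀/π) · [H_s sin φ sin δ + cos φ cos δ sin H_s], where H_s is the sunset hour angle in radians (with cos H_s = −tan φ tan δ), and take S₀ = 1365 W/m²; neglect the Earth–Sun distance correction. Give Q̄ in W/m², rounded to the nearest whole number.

cos H_s = −tan(-22.7°) · tan(-18.1°) = -0.1367, so H_s = arccos(-0.1367) = 97.86°. In radians, H_s = 1.7080.
H_s sin φ sin δ = 1.7080 × -0.3859 × -0.3107 = 0.2048.
cos φ cos δ sin H_s = 0.9225 × 0.9505 × 0.9906 = 0.8686.
Q̄ = (1365/π) × (0.2048 + 0.8686) = 434.49 × 1.0734 = 466.38 W/m².

466 W/m²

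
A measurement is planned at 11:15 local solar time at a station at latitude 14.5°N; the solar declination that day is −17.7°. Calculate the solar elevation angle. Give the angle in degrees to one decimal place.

55.9°

Hour angle H = 15° × (11.25 − 12) = -11.25°.
With φ = 14.5°, δ = -17.7°, H = -11.25°: sin φ sin δ = -0.0761, cos φ cos δ cos H = 0.9046, so cos θ_z = 0.8285.
θ_z = arccos(0.8285) = 34.06°, so the elevation is 90° − 34.06° = 55.94°.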